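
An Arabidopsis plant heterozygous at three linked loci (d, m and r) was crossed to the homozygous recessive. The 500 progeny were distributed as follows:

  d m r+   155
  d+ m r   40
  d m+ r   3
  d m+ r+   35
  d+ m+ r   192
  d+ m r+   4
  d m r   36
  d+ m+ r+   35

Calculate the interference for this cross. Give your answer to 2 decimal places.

0.45

The two most frequent reciprocal classes, d+ m+ r and d m r+, are the parental types, so the F1 was d+ m+ r / d m r+.
The two rarest classes, d m+ r and d+ m r+, are the double crossovers. Comparing them with the parentals, only the d allele has switched, so d is the middle locus and the order is m – d – r.
m–d: (75 + 7)/500 = 0.1640; d–r: (71 + 7)/500 = 0.1560.
Expected DCO frequency = 0.1640 × 0.1560 ≈ 0.02558; observed = 7/500 ≈ 0.01400.
Coefficient of coincidence = 0.01400/0.02558 ≈ 0.55; interference = 1 − 0.55 = 0.45.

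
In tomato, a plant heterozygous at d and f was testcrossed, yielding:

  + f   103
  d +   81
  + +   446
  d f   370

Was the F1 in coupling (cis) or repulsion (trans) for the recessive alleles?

cis

The two most frequent classes are + + (446) and d f (370); these are the parental (non-recombinant) types.
So the F1 carried + + on one chromosome and d f on the other — the recessive alleles are on the same chromosome (cis / coupling).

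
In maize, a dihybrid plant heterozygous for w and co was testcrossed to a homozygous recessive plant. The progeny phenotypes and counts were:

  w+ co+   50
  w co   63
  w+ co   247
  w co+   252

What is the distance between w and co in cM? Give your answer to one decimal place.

18.5 cM

The two most frequent classes, w+ co (247) and w co+ (252), are the parental types, so the F1 was w+ co / w co+.
The recombinant classes are w+ co+ and w co: 50 + 63 = 113.
Recombination frequency = 113/612 = 0.1846 ≈ 18.5%, i.e. 18.5 cM.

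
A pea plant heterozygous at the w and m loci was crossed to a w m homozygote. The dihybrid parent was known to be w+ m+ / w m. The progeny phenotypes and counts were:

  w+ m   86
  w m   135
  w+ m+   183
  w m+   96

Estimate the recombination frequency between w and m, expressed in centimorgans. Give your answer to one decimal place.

The recombinant classes are w+ m and w m+: 86 + 96 = 182.
Recombination frequency = 182/500 = 0.3640 ≈ 36.4%, i.e. 36.4 centimorgans.

36.4 centimorgans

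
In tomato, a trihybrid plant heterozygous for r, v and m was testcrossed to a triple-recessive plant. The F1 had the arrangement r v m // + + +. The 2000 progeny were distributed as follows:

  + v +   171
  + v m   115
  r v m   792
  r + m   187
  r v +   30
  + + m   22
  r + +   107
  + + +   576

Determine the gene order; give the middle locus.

The two rarest classes, r v + and + + m, are the double crossovers. Comparing them with the parentals, only the m allele has switched, so m is the middle locus and the order is r – m – v.

m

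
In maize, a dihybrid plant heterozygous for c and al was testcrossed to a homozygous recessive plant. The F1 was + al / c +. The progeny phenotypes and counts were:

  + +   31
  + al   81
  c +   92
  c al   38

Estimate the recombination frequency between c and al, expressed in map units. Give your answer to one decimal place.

The recombinant classes are + + and c al: 31 + 38 = 69.
Recombination frequency = 69/242 = 0.2851 ≈ 28.5%, i.e. 28.5 map units.

28.5 map units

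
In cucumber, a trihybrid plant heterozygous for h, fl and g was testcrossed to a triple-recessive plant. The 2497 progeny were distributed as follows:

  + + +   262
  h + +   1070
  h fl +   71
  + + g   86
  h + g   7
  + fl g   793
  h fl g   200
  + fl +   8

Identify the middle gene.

g

The two most frequent reciprocal classes, h + + and + fl g, are the parental types, so the F1 was h + + / + fl g.
The two rarest classes, h + g and + fl +, are the double crossovers. Comparing them with the parentals, only the g allele has switched, so g is the middle locus and the order is fl – g – h.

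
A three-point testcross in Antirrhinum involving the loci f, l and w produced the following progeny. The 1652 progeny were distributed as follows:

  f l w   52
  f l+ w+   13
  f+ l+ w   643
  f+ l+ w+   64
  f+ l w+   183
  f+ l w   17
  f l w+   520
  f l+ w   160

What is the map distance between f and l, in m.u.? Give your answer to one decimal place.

22.6 m.u.

The two most frequent reciprocal classes, f l w+ and f+ l+ w, are the parental types, so the F1 was f l w+ / f+ l+ w.
The two rarest classes, f l+ w+ and f+ l w, are the double crossovers. Comparing them with the parentals, only the l allele has switched, so l is the middle locus and the order is f – l – w.
Crossovers in the f–l interval produce the single-crossover classes f+ l w+ and f l+ w (183 + 160 = 343) plus the double crossovers (30).
RF(f–l) = (343 + 30) / 1652 = 373/1652 = 0.2258 → 22.6 m.u.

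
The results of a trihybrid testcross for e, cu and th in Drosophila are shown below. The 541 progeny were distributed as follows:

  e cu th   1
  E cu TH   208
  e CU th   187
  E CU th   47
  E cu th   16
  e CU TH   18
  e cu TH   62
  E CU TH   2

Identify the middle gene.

cu

The two most frequent reciprocal classes, E cu TH and e CU th, are the parental types, so the F1 was E cu TH / e CU th.
The two rarest classes, E CU TH and e cu th, are the double crossovers. Comparing them with the parentals, only the cu allele has switched, so cu is the middle locus and the order is th – cu – e.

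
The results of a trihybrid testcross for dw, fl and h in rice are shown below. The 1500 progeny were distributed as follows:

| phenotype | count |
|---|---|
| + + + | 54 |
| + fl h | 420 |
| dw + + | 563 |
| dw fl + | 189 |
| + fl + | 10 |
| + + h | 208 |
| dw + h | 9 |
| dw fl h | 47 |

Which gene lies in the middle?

h

The two most frequent reciprocal classes, + fl h and dw + +, are the parental types, so the F1 was + fl h / dw + +.
The two rarest classes, + fl + and dw + h, are the double crossovers. Comparing them with the parentals, only the h allele has switched, so h is the middle locus and the order is fl – h – dw.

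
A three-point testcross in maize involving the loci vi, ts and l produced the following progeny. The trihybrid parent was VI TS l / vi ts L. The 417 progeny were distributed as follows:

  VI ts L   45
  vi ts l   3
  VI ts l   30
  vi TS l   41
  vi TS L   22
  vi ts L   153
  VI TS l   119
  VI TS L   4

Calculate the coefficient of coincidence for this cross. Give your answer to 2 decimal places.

0.53

The two rarest classes, VI TS L and vi ts l, are the double crossovers. Comparing them with the parentals, only the l allele has switched, so l is the middle locus and the order is vi – l – ts.
vi–l: (86 + 7)/417 = 0.2230; l–ts: (52 + 7)/417 = 0.1415.
Expected DCO frequency = 0.2230 × 0.1415 ≈ 0.03155; observed = 7/417 ≈ 0.01679.
Coefficient of coincidence = 0.01679/0.03155 ≈ 0.53.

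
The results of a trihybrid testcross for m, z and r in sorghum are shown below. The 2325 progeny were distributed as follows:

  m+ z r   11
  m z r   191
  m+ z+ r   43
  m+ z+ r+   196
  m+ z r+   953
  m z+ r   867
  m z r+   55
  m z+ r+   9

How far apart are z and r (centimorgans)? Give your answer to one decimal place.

17.5 centimorgans

The two most frequent reciprocal classes, m z+ r and m+ z r+, are the parental types, so the F1 was m z+ r / m+ z r+.
The two rarest classes, m z+ r+ and m+ z r, are the double crossovers. Comparing them with the parentals, only the r allele has switched, so r is the middle locus and the order is m – r – z.
Crossovers in the r–z interval produce the single-crossover classes m z r and m+ z+ r+ (191 + 196 = 387) plus the double crossovers (20).
RF(r–z) = (387 + 20) / 2325 = 407/2325 = 0.1751 → 17.5 centimorgans.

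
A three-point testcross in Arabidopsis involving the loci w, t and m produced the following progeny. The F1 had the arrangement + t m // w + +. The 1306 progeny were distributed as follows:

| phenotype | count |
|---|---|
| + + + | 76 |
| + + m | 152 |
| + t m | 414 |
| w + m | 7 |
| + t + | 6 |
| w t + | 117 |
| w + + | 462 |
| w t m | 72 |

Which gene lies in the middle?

The two rarest classes, + t + and w + m, are the double crossovers. Comparing them with the parentals, only the m allele has switched, so m is the middle locus and the order is w – m – t.

m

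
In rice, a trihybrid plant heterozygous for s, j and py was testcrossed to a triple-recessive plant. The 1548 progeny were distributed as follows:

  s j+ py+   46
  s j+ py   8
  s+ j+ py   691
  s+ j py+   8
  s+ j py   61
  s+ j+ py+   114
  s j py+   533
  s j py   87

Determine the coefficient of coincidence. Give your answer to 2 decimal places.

0.93

The two most frequent reciprocal classes, s+ j+ py and s j py+, are the parental types, so the F1 was s+ j+ py / s j py+.
The two rarest classes, s j+ py and s+ j py+, are the double crossovers. Comparing them with the parentals, only the s allele has switched, so s is the middle locus and the order is j – s – py.
j–s: (107 + 16)/1548 = 0.0795; s–py: (201 + 16)/1548 = 0.1402.
Expected DCO frequency = 0.0795 × 0.1402 ≈ 0.01115; observed = 16/1548 ≈ 0.01034.
Coefficient of coincidence = 0.01034/0.01115 ≈ 0.93.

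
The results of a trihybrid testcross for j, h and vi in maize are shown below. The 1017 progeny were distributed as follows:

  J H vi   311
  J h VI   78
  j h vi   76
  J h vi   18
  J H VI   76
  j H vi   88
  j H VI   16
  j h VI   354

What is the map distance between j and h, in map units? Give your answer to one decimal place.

The two most frequent reciprocal classes, j h VI and J H vi, are the parental types, so the F1 was j h VI / J H vi.
The two rarest classes, j H VI and J h vi, are the double crossovers. Comparing them with the parentals, only the h allele has switched, so h is the middle locus and the order is j – h – vi.
Crossovers in the j–h interval produce the single-crossover classes J h VI and j H vi (78 + 88 = 166) plus the double crossovers (34).
RF(j–h) = (166 + 34) / 1017 = 200/1017 = 0.1967 → 19.7 map units.

19.7 map units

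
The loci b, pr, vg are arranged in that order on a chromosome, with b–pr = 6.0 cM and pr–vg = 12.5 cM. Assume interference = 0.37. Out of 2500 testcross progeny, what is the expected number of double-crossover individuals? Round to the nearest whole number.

12

Map distances give recombination frequencies of 0.060 and 0.125 for the two intervals.
With interference 0.37 (so coincidence = 0.63), expected double-crossover frequency = 0.060 × 0.125 × 0.63 = 0.00473.
Expected number = 0.00473 × 2500 = 11.81 ≈ 12.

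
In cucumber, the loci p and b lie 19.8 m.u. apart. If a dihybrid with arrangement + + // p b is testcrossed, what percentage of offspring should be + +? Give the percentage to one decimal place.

A map distance of 19.8 m.u. corresponds to a recombination frequency of 0.198.
The F1 is + + / p b, so + + is a parental gamete class with expected frequency (1 − r)/2 = 0.802/2 = 0.4010.
That is 0.4010 = 40.1% of the progeny.

40.1%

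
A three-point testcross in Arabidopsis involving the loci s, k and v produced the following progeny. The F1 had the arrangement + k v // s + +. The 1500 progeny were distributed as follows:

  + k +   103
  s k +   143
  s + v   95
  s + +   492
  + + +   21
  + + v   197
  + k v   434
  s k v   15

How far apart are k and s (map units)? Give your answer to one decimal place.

25.1 map units

The two rarest classes, s k v and + + +, are the double crossovers. Comparing them with the parentals, only the s allele has switched, so s is the middle locus and the order is v – s – k.
Crossovers in the s–k interval produce the single-crossover classes + + v and s k + (197 + 143 = 340) plus the double crossovers (36).
RF(s–k) = (340 + 36) / 1500 = 376/1500 = 0.2507 → 25.1 map units.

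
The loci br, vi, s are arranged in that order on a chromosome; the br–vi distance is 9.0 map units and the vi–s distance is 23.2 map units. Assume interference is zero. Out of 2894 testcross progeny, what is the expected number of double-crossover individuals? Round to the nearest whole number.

60

Map distances give recombination frequencies of 0.090 and 0.232 for the two intervals.
With no interference, expected double-crossover frequency = 0.090 × 0.232 = 0.02088.
Expected number = 0.02088 × 2894 = 60.43 ≈ 60.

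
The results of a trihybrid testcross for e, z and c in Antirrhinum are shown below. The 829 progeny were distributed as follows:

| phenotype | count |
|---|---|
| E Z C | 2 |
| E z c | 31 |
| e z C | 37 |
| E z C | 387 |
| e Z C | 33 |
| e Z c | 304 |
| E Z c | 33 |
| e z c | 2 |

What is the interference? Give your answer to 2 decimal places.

The two most frequent reciprocal classes, e Z c and E z C, are the parental types, so the F1 was e Z c / E z C.
The two rarest classes, e z c and E Z C, are the double crossovers. Comparing them with the parentals, only the z allele has switched, so z is the middle locus and the order is c – z – e.
c–z: (64 + 4)/829 = 0.0820; z–e: (70 + 4)/829 = 0.0893.
Expected DCO frequency = 0.0820 × 0.0893 ≈ 0.00732; observed = 4/829 ≈ 0.00483.
Coefficient of coincidence = 0.00483/0.00732 ≈ 0.66; interference = 1 − 0.66 = 0.34.

0.34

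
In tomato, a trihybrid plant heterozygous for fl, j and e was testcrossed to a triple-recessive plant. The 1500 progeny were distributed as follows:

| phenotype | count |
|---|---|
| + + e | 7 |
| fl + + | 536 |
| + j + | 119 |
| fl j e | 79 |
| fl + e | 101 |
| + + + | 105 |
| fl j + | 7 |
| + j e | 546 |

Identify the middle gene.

j

The two most frequent reciprocal classes, fl + + and + j e, are the parental types, so the F1 was fl + + / + j e.
The two rarest classes, fl j + and + + e, are the double crossovers. Comparing them with the parentals, only the j allele has switched, so j is the middle locus and the order is fl – j – e.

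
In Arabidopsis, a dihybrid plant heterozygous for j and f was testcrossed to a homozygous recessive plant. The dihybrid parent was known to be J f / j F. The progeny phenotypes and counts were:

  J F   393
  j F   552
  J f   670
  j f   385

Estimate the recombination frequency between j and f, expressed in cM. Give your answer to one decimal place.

The recombinant classes are J F and j f: 393 + 385 = 778.
Recombination frequency = 778/2000 = 0.3890 ≈ 38.9%, i.e. 38.9 cM.

38.9 cM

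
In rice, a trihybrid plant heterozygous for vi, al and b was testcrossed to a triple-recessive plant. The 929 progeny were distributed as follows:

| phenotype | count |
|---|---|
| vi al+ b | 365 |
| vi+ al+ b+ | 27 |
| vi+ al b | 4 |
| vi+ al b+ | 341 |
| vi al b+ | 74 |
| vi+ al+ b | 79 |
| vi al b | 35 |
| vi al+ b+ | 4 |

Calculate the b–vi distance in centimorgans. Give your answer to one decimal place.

The two most frequent reciprocal classes, vi al+ b and vi+ al b+, are the parental types, so the F1 was vi al+ b / vi+ al b+.
The two rarest classes, vi al+ b+ and vi+ al b, are the double crossovers. Comparing them with the parentals, only the b allele has switched, so b is the middle locus and the order is vi – b – al.
Crossovers in the vi–b interval produce the single-crossover classes vi+ al+ b and vi al b+ (79 + 74 = 153) plus the double crossovers (8).
RF(vi–b) = (153 + 8) / 929 = 161/929 = 0.1733 → 17.3 centimorgans.

17.3 centimorgans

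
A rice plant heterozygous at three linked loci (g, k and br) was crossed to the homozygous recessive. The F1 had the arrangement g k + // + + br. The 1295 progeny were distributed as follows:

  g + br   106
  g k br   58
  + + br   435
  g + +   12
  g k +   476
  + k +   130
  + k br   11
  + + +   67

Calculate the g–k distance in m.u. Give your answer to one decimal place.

The two rarest classes, g + + and + k br, are the double crossovers. Comparing them with the parentals, only the k allele has switched, so k is the middle locus and the order is br – k – g.
Crossovers in the k–g interval produce the single-crossover classes + k + and g + br (130 + 106 = 236) plus the double crossovers (23).
RF(k–g) = (236 + 23) / 1295 = 259/1295 = 0.2000 → 20.0 m.u.

20.0 m.u.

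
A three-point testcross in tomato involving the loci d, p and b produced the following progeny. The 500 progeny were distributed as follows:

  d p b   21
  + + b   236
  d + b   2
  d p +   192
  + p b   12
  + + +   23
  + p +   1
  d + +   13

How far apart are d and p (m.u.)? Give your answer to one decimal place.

The two most frequent reciprocal classes, d p + and + + b, are the parental types, so the F1 was d p + / + + b.
The two rarest classes, + p + and d + b, are the double crossovers. Comparing them with the parentals, only the d allele has switched, so d is the middle locus and the order is p – d – b.
Crossovers in the p–d interval produce the single-crossover classes d + + and + p b (13 + 12 = 25) plus the double crossovers (3).
RF(p–d) = (25 + 3) / 500 = 28/500 = 0.0560 → 5.6 m.u.

5.6 m.u.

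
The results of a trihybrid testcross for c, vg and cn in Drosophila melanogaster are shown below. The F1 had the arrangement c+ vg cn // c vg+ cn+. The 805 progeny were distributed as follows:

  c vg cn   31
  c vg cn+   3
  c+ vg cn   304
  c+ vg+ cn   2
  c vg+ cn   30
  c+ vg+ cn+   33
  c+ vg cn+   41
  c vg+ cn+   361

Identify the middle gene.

The two rarest classes, c+ vg+ cn and c vg cn+, are the double crossovers. Comparing them with the parentals, only the vg allele has switched, so vg is the middle locus and the order is cn – vg – c.

vg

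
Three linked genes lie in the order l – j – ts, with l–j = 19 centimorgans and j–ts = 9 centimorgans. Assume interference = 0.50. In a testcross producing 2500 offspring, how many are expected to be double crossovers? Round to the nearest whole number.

21

Map distances give recombination frequencies of 0.190 and 0.090 for the two intervals.
With interference 0.50 (so coincidence = 0.50), expected double-crossover frequency = 0.190 × 0.090 × 0.50 = 0.00855.
Expected number = 0.00855 × 2500 = 21.38 ≈ 21.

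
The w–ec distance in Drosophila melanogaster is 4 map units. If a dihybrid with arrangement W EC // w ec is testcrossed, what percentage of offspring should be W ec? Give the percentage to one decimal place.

2.0%

A map distance of 4 map units corresponds to a recombination frequency of 0.040.
The F1 is W EC / w ec, so W ec is a recombinant gamete class with expected frequency r/2 = 0.040/2 = 0.0200.
That is 0.0200 = 2.0% of the progeny.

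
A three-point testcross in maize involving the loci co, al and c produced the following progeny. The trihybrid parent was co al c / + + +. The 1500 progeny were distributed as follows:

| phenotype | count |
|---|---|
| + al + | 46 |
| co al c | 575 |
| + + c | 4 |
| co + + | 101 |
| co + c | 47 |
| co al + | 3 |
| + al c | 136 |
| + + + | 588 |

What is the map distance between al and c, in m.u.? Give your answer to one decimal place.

6.7 m.u.

The two rarest classes, co al + and + + c, are the double crossovers. Comparing them with the parentals, only the c allele has switched, so c is the middle locus and the order is co – c – al.
Crossovers in the c–al interval produce the single-crossover classes co + c and + al + (47 + 46 = 93) plus the double crossovers (7).
RF(c–al) = (93 + 7) / 1500 = 100/1500 = 0.0667 → 6.7 m.u.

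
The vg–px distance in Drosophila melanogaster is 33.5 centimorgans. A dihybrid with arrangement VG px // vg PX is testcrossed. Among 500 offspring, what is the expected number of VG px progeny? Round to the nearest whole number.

A map distance of 33.5 centimorgans corresponds to a recombination frequency of 0.335.
The F1 is VG px / vg PX, so VG px is a parental gamete class with expected frequency (1 − r)/2 = 0.665/2 = 0.3325.
Expected number = 0.3325 × 500 = 166.25 ≈ 166.

166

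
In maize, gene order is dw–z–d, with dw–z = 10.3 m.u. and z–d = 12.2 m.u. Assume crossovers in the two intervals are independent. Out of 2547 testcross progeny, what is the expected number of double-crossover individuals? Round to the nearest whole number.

Map distances give recombination frequencies of 0.103 and 0.122 for the two intervals.
With no interference, expected double-crossover frequency = 0.103 × 0.122 = 0.01257.
Expected number = 0.01257 × 2547 = 32.01 ≈ 32.

32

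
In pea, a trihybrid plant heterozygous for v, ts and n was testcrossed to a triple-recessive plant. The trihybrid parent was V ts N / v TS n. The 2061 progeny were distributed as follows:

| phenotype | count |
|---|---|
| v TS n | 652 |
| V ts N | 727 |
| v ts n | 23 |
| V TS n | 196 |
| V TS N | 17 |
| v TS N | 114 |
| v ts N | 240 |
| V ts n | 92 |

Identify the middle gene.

The two rarest classes, V TS N and v ts n, are the double crossovers. Comparing them with the parentals, only the ts allele has switched, so ts is the middle locus and the order is n – ts – v.

ts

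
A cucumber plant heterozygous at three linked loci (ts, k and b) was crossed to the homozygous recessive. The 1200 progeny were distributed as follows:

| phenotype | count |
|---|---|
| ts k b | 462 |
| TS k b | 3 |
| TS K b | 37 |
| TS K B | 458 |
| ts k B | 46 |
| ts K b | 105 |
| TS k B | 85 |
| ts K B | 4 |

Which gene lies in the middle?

ts

The two most frequent reciprocal classes, ts k b and TS K B, are the parental types, so the F1 was ts k b / TS K B.
The two rarest classes, TS k b and ts K B, are the double crossovers. Comparing them with the parentals, only the ts allele has switched, so ts is the middle locus and the order is k – ts – b.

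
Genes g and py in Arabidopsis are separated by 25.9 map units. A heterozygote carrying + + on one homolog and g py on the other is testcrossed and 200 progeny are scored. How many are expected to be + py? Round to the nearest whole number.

A map distance of 25.9 map units corresponds to a recombination frequency of 0.259.
The F1 is + + / g py, so + py is a recombinant gamete class with expected frequency r/2 = 0.259/2 = 0.1295.
Expected number = 0.1295 × 200 = 25.90 ≈ 26.

26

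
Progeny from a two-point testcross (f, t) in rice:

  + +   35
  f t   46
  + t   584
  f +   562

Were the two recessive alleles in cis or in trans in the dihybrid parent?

trans

The two most frequent classes are + t (584) and f + (562); these are the parental (non-recombinant) types.
So the F1 carried + t on one chromosome and f + on the other — the recessive alleles are on opposite chromosomes (trans / repulsion).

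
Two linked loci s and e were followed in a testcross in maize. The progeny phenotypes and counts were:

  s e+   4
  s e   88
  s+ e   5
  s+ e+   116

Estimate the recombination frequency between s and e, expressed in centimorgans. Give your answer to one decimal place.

The two most frequent classes, s+ e+ (116) and s e (88), are the parental types, so the F1 was s+ e+ / s e.
The recombinant classes are s+ e and s e+: 5 + 4 = 9.
Recombination frequency = 9/213 = 0.0423 ≈ 4.2%, i.e. 4.2 centimorgans.

4.2 centimorgans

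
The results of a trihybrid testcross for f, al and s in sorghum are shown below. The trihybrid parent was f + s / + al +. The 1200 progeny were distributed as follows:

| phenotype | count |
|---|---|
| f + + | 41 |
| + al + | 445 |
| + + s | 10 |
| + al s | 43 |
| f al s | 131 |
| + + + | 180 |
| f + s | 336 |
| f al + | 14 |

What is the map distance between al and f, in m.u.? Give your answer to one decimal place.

The two rarest classes, + + s and f al +, are the double crossovers. Comparing them with the parentals, only the f allele has switched, so f is the middle locus and the order is s – f – al.
Crossovers in the f–al interval produce the single-crossover classes f al s and + + + (131 + 180 = 311) plus the double crossovers (24).
RF(f–al) = (311 + 24) / 1200 = 335/1200 = 0.2792 → 27.9 m.u.

27.9 m.u.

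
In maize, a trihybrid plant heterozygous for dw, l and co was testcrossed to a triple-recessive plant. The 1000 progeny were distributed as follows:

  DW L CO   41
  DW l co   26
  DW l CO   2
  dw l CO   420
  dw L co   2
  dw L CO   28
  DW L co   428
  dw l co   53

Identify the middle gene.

dw

The two most frequent reciprocal classes, dw l CO and DW L co, are the parental types, so the F1 was dw l CO / DW L co.
The two rarest classes, DW l CO and dw L co, are the double crossovers. Comparing them with the parentals, only the dw allele has switched, so dw is the middle locus and the order is co – dw – l.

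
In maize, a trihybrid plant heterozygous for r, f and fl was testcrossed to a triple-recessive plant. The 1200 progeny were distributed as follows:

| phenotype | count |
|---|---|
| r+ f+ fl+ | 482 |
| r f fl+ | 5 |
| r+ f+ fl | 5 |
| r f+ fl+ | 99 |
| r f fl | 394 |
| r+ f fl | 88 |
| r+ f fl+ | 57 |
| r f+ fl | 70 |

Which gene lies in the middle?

fl

The two most frequent reciprocal classes, r+ f+ fl+ and r f fl, are the parental types, so the F1 was r+ f+ fl+ / r f fl.
The two rarest classes, r+ f+ fl and r f fl+, are the double crossovers. Comparing them with the parentals, only the fl allele has switched, so fl is the middle locus and the order is f – fl – r.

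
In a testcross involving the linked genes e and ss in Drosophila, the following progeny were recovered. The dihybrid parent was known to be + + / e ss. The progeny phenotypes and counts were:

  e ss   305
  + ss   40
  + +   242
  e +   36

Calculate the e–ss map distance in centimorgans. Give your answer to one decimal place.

The recombinant classes are + ss and e +: 40 + 36 = 76.
Recombination frequency = 76/623 = 0.1220 ≈ 12.2%, i.e. 12.2 centimorgans.

12.2 centimorgans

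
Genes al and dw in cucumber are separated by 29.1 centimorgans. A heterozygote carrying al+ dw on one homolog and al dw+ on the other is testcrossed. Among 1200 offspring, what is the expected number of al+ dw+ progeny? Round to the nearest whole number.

A map distance of 29.1 centimorgans corresponds to a recombination frequency of 0.291.
The F1 is al+ dw / al dw+, so al+ dw+ is a recombinant gamete class with expected frequency r/2 = 0.291/2 = 0.1455.
Expected number = 0.1455 × 1200 = 174.60 ≈ 175.

175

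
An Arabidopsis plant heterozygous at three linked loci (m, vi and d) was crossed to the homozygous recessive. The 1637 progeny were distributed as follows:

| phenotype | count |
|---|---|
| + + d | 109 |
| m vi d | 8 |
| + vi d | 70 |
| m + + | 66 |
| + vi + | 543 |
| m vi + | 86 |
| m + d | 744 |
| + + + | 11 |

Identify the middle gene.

vi

The two most frequent reciprocal classes, m + d and + vi +, are the parental types, so the F1 was m + d / + vi +.
The two rarest classes, m vi d and + + +, are the double crossovers. Comparing them with the parentals, only the vi allele has switched, so vi is the middle locus and the order is d – vi – m.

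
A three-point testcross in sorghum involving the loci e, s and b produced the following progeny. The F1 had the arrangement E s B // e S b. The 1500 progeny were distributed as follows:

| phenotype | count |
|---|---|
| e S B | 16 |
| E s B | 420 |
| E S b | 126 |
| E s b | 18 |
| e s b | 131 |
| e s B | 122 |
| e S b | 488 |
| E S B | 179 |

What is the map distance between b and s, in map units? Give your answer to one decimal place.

The two rarest classes, E s b and e S B, are the double crossovers. Comparing them with the parentals, only the b allele has switched, so b is the middle locus and the order is s – b – e.
Crossovers in the s–b interval produce the single-crossover classes E S B and e s b (179 + 131 = 310) plus the double crossovers (34).
RF(s–b) = (310 + 34) / 1500 = 344/1500 = 0.2293 → 22.9 map units.

22.9 map units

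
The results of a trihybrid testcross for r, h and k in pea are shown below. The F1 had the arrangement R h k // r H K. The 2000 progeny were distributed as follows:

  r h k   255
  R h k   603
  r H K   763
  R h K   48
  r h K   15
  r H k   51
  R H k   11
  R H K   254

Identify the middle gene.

h

The two rarest classes, R H k and r h K, are the double crossovers. Comparing them with the parentals, only the h allele has switched, so h is the middle locus and the order is k – h – r.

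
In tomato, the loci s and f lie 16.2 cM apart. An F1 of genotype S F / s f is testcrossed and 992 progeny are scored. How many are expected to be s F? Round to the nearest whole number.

80

A map distance of 16.2 cM corresponds to a recombination frequency of 0.162.
The F1 is S F / s f, so s F is a recombinant gamete class with expected frequency r/2 = 0.162/2 = 0.0810.
Expected number = 0.0810 × 992 = 80.35 ≈ 80.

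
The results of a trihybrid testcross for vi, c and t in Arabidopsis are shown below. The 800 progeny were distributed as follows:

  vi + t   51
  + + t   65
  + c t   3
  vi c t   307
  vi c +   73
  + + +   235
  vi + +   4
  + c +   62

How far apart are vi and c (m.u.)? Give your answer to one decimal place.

The two most frequent reciprocal classes, vi c t and + + +, are the parental types, so the F1 was vi c t / + + +.
The two rarest classes, + c t and vi + +, are the double crossovers. Comparing them with the parentals, only the vi allele has switched, so vi is the middle locus and the order is t – vi – c.
Crossovers in the vi–c interval produce the single-crossover classes vi + t and + c + (51 + 62 = 113) plus the double crossovers (7).
RF(vi–c) = (113 + 7) / 800 = 120/800 = 0.1500 → 15.0 m.u.

15.0 m.u.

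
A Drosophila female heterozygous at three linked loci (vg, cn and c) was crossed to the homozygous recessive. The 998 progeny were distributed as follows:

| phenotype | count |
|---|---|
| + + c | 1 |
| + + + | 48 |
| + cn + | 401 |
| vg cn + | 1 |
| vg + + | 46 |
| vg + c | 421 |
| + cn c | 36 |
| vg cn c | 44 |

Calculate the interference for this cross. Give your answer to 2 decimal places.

The two most frequent reciprocal classes, vg + c and + cn +, are the parental types, so the F1 was vg + c / + cn +.
The two rarest classes, + + c and vg cn +, are the double crossovers. Comparing them with the parentals, only the vg allele has switched, so vg is the middle locus and the order is c – vg – cn.
c–vg: (82 + 2)/998 = 0.0842; vg–cn: (92 + 2)/998 = 0.0942.
Expected DCO frequency = 0.0842 × 0.0942 ≈ 0.00793; observed = 2/998 ≈ 0.00200.
Coefficient of coincidence = 0.00200/0.00793 ≈ 0.25; interference = 1 − 0.25 = 0.75.

0.75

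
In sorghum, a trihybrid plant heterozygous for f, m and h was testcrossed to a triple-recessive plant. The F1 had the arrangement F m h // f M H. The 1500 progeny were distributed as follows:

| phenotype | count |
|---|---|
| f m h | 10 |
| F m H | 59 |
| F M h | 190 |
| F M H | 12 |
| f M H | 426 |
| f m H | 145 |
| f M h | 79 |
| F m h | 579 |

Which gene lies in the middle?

f

The two rarest classes, f m h and F M H, are the double crossovers. Comparing them with the parentals, only the f allele has switched, so f is the middle locus and the order is h – f – m.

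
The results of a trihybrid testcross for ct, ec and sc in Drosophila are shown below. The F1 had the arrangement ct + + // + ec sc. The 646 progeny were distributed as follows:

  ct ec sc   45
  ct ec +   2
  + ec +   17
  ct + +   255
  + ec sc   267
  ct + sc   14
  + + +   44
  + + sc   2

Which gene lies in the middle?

The two rarest classes, ct ec + and + + sc, are the double crossovers. Comparing them with the parentals, only the ec allele has switched, so ec is the middle locus and the order is sc – ec – ct.

ec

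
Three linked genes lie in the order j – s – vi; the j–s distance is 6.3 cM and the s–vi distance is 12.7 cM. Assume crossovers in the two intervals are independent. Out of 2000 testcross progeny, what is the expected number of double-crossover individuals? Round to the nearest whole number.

Map distances give recombination frequencies of 0.063 and 0.127 for the two intervals.
With no interference, expected double-crossover frequency = 0.063 × 0.127 = 0.00800.
Expected number = 0.00800 × 2000 = 16.00 ≈ 16.

16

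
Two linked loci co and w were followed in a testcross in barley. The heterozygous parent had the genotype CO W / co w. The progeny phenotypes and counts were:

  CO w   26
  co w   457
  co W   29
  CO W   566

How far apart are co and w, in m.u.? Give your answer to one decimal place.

The recombinant classes are CO w and co W: 26 + 29 = 55.
Recombination frequency = 55/1078 = 0.0510 ≈ 5.1%, i.e. 5.1 m.u.

5.1 m.u.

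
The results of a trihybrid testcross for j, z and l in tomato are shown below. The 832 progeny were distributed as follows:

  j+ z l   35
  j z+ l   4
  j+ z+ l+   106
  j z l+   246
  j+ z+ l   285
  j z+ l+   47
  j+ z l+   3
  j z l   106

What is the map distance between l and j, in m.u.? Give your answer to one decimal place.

The two most frequent reciprocal classes, j z l+ and j+ z+ l, are the parental types, so the F1 was j z l+ / j+ z+ l.
The two rarest classes, j+ z l+ and j z+ l, are the double crossovers. Comparing them with the parentals, only the j allele has switched, so j is the middle locus and the order is z – j – l.
Crossovers in the j–l interval produce the single-crossover classes j z l and j+ z+ l+ (106 + 106 = 212) plus the double crossovers (7).
RF(j–l) = (212 + 7) / 832 = 219/832 = 0.2632 → 26.3 m.u.

26.3 m.u.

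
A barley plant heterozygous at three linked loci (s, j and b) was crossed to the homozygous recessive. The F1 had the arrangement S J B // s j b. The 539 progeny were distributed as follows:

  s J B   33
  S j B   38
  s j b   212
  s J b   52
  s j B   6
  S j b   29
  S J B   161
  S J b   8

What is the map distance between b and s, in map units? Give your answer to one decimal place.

The two rarest classes, S J b and s j B, are the double crossovers. Comparing them with the parentals, only the b allele has switched, so b is the middle locus and the order is s – b – j.
Crossovers in the s–b interval produce the single-crossover classes s J B and S j b (33 + 29 = 62) plus the double crossovers (14).
RF(s–b) = (62 + 14) / 539 = 76/539 = 0.1410 → 14.1 map units.

14.1 map units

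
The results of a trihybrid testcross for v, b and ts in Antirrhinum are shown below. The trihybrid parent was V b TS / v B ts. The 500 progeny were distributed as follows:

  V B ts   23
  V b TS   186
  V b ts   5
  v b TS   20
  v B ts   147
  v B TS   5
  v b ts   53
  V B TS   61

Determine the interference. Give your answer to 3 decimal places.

0.239

The two rarest classes, V b ts and v B TS, are the double crossovers. Comparing them with the parentals, only the ts allele has switched, so ts is the middle locus and the order is v – ts – b.
v–ts: (43 + 10)/500 = 0.1060; ts–b: (114 + 10)/500 = 0.2480.
Expected DCO frequency = 0.1060 × 0.2480 ≈ 0.02629; observed = 10/500 ≈ 0.02000.
Coefficient of coincidence = 0.02000/0.02629 ≈ 0.761; interference = 1 − 0.761 = 0.239.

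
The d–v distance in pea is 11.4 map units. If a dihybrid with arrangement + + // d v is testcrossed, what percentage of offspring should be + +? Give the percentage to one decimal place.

44.3%

A map distance of 11.4 map units corresponds to a recombination frequency of 0.114.
The F1 is + + / d v, so + + is a parental gamete class with expected frequency (1 − r)/2 = 0.886/2 = 0.4430.
That is 0.4430 = 44.3% of the progeny.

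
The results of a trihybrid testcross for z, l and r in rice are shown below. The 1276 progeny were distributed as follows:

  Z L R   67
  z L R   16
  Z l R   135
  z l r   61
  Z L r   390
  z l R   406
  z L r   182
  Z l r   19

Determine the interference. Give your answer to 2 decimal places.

The two most frequent reciprocal classes, z l R and Z L r, are the parental types, so the F1 was z l R / Z L r.
The two rarest classes, z L R and Z l r, are the double crossovers. Comparing them with the parentals, only the l allele has switched, so l is the middle locus and the order is r – l – z.
r–l: (128 + 35)/1276 = 0.1277; l–z: (317 + 35)/1276 = 0.2759.
Expected DCO frequency = 0.1277 × 0.2759 ≈ 0.03523; observed = 35/1276 ≈ 0.02743.
Coefficient of coincidence = 0.02743/0.03523 ≈ 0.78; interference = 1 − 0.78 = 0.22.

0.22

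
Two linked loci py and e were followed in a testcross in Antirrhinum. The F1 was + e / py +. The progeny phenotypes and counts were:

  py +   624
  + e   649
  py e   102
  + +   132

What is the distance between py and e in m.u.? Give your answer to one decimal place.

The recombinant classes are + + and py e: 132 + 102 = 234.
Recombination frequency = 234/1507 = 0.1553 ≈ 15.5%, i.e. 15.5 m.u.

15.5 m.u.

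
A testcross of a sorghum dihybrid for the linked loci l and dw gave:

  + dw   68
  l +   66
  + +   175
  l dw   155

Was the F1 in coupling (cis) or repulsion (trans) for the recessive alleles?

The two most frequent classes are + + (175) and l dw (155); these are the parental (non-recombinant) types.
So the F1 carried + + on one chromosome and l dw on the other — the recessive alleles are on the same chromosome (cis / coupling).

cis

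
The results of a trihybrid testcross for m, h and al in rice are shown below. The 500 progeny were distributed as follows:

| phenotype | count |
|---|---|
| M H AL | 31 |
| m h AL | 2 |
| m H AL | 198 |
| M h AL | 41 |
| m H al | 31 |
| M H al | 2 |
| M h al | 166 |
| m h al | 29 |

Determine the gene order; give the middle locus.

h

The two most frequent reciprocal classes, M h al and m H AL, are the parental types, so the F1 was M h al / m H AL.
The two rarest classes, M H al and m h AL, are the double crossovers. Comparing them with the parentals, only the h allele has switched, so h is the middle locus and the order is al – h – m.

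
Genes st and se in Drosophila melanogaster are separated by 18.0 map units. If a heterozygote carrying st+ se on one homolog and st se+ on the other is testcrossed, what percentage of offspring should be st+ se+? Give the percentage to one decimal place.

9.0%

A map distance of 18.0 map units corresponds to a recombination frequency of 0.180.
The F1 is st+ se / st se+, so st+ se+ is a recombinant gamete class with expected frequency r/2 = 0.180/2 = 0.0900.
That is 0.0900 = 9.0% of the progeny.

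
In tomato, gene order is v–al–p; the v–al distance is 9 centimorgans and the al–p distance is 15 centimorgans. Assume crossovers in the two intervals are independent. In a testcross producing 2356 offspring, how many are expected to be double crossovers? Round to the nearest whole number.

Map distances give recombination frequencies of 0.090 and 0.150 for the two intervals.
With no interference, expected double-crossover frequency = 0.090 × 0.150 = 0.01350.
Expected number = 0.01350 × 2356 = 31.81 ≈ 32.

32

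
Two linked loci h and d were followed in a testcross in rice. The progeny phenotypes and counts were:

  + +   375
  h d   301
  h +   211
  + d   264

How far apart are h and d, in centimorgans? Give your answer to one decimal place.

41.3 centimorgans

The two most frequent classes, + + (375) and h d (301), are the parental types, so the F1 was + + / h d.
The recombinant classes are + d and h +: 264 + 211 = 475.
Recombination frequency = 475/1151 = 0.4127 ≈ 41.3%, i.e. 41.3 centimorgans.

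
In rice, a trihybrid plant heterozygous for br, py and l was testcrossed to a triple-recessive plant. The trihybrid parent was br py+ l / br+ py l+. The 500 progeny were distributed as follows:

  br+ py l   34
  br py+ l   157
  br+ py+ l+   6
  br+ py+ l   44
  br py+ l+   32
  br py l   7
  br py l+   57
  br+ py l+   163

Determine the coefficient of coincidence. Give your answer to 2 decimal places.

The two rarest classes, br py l and br+ py+ l+, are the double crossovers. Comparing them with the parentals, only the py allele has switched, so py is the middle locus and the order is br – py – l.
br–py: (101 + 13)/500 = 0.2280; py–l: (66 + 13)/500 = 0.1580.
Expected DCO frequency = 0.2280 × 0.1580 ≈ 0.03602; observed = 13/500 ≈ 0.02600.
Coefficient of coincidence = 0.02600/0.03602 ≈ 0.72.

0.72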